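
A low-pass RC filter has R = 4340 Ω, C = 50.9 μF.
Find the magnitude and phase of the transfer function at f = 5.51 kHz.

Step 1 — Angular frequency: ω = 2π·5510 = 3.462e+04 rad/s.
Step 2 — Transfer function: H(jω) = 1/(1 + jωRC).
Step 3 — Denominator: 1 + jωRC = 1 + j·3.462e+04·4340·5.09e-05 = 1 + j7648.
Step 4 — H = 1.71e-08 - j0.0001308.
Step 5 — Magnitude: |H| = 0.0001308 (-77.7 dB); phase: φ = -90.0°.

|H| = 0.0001308 (-77.7 dB), φ = -90.0°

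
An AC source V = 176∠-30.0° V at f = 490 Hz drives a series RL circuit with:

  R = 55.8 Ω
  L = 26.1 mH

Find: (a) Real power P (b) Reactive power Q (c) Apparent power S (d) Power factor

Step 1 — Angular frequency: ω = 2π·f = 2π·490 = 3079 rad/s.
Step 2 — Component impedances:
  R: Z = R = 55.8 Ω
  L: Z = jωL = j·3079·0.0261 = 0 + j80.36 Ω
Step 3 — Series combination: Z_total = R + L = 55.8 + j80.36 Ω = 97.83∠55.2° Ω.
Step 4 — Source phasor: V = 176∠-30.0° V = 152.4 - j88 V.
Step 5 — Current: I = V / Z = 0.1498 - j1.793 A = 1.799∠-85.2° A.
Step 6 — Complex power: S = V·I* = 180.6 + j260.1 VA.
Step 7 — Real power: P = Re(S) = 180.6 W.
Step 8 — Reactive power: Q = Im(S) = 260.1 VAR.
Step 9 — Apparent power: |S| = 316.6 VA.
Step 10 — Power factor: PF = P/|S| = 0.5704 (lagging).

(a) P = 180.6 W  (b) Q = 260.1 VAR  (c) S = 316.6 VA  (d) PF = 0.5704 (lagging)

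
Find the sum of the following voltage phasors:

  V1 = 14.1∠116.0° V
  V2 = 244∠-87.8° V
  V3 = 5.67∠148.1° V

Step 1 — Convert each phasor to rectangular form:
  V1 = 14.1·(cos(116.0°) + j·sin(116.0°)) = -6.181 + j12.67 V
  V2 = 244·(cos(-87.8°) + j·sin(-87.8°)) = 9.367 - j243.8 V
  V3 = 5.67·(cos(148.1°) + j·sin(148.1°)) = -4.814 + j2.996 V
Step 2 — Sum components: V_total = -1.628 - j228.2 V.
Step 3 — Convert to polar: |V_total| = 228.2 V, ∠V_total = -90.4°.

V_total = 228.2∠-90.4° V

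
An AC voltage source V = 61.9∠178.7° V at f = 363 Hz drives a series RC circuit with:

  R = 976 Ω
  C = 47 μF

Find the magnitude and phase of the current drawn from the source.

Step 1 — Angular frequency: ω = 2π·f = 2π·363 = 2281 rad/s.
Step 2 — Component impedances:
  R: Z = R = 976 Ω
  C: Z = 1/(jωC) = -j/(ω·C) = 0 - j9.329 Ω
Step 3 — Series combination: Z_total = R + C = 976 - j9.329 Ω = 976∠-0.5° Ω.
Step 4 — Source phasor: V = 61.9∠178.7° V = -61.88 + j1.404 V.
Step 5 — Ohm's law: I = V / Z_total = (-61.88 + j1.404) / (976 - j9.329) = -0.06341 + j0.0008328 A.
Step 6 — Convert to polar: |I| = 0.06342 A, ∠I = 179.2°.

I = 0.06342∠179.2° A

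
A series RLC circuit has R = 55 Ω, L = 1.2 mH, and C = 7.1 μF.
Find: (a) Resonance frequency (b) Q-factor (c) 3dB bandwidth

Step 1 — Resonance: ω₀ = 1/√(LC) = 1/√(0.0012·7.1e-06) = 1.083e+04 rad/s.
Step 2 — f₀ = ω₀/(2π) = 1724 Hz.
Step 3 — Series Q: Q = ω₀L/R = 1.083e+04·0.0012/55 = 0.2364.
Step 4 — Bandwidth: Δω = ω₀/Q = 4.583e+04 rad/s; BW = Δω/(2π) = 7295 Hz.

(a) f₀ = 1724 Hz  (b) Q = 0.2364  (c) BW = 7295 Hz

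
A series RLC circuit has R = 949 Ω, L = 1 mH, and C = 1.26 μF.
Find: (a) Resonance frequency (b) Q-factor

Step 1 — Resonance condition Im(Z)=0 gives ω₀ = 1/√(LC).
Step 2 — ω₀ = 1/√(0.001·1.26e-06) = 2.817e+04 rad/s.
Step 3 — f₀ = ω₀/(2π) = 4484 Hz.
Step 4 — Series Q: Q = ω₀L/R = 2.817e+04·0.001/949 = 0.02969.

(a) f₀ = 4484 Hz  (b) Q = 0.02969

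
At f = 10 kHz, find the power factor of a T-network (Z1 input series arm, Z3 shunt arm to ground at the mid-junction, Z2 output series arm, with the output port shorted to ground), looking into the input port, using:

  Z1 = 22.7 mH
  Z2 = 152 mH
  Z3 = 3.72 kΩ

Step 1 — Angular frequency: ω = 2π·f = 2π·1e+04 = 6.283e+04 rad/s.
Step 2 — Component impedances:
  Z1: Z = jωL = j·6.283e+04·0.0227 = 0 + j1426 Ω
  Z2: Z = jωL = j·6.283e+04·0.152 = 0 + j9550 Ω
  Z3: Z = R = 3720 Ω
Step 3 — With the output port shorted to ground, the output series arm Z2 runs from the junction to ground; the shunt arm Z3 also runs from the junction to ground. They appear in parallel: Z3 || Z2 = 3230 + j1258 Ω.
Step 4 — Series with input arm Z1: Z_in = Z1 + (Z3 || Z2) = 3230 + j2684 Ω = 4200∠39.7° Ω.
Step 5 — Power factor: PF = cos(φ) = Re(Z)/|Z| = 3230/4199.8 = 0.7691.
Step 6 — Type: Im(Z) = 2684 ⇒ lagging (phase φ = 39.7°).

PF = 0.7691 (lagging, φ = 39.7°)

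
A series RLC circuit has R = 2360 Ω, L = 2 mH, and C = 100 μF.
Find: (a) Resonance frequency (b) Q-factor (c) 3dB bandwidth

Step 1 — Resonance: ω₀ = 1/√(LC) = 1/√(0.002·0.0001) = 2236 rad/s.
Step 2 — f₀ = ω₀/(2π) = 355.9 Hz.
Step 3 — Series Q: Q = ω₀L/R = 2236·0.002/2360 = 0.001895.
Step 4 — Bandwidth: Δω = ω₀/Q = 1.18e+06 rad/s; BW = Δω/(2π) = 1.878e+05 Hz.

(a) f₀ = 355.9 Hz  (b) Q = 0.001895  (c) BW = 1.878e+05 Hz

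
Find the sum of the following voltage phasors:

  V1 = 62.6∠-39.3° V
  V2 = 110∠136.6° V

Step 1 — Convert each phasor to rectangular form:
  V1 = 62.6·(cos(-39.3°) + j·sin(-39.3°)) = 48.44 - j39.65 V
  V2 = 110·(cos(136.6°) + j·sin(136.6°)) = -79.92 + j75.58 V
Step 2 — Sum components: V_total = -31.48 + j35.93 V.
Step 3 — Convert to polar: |V_total| = 47.77 V, ∠V_total = 131.2°.

V_total = 47.77∠131.2° V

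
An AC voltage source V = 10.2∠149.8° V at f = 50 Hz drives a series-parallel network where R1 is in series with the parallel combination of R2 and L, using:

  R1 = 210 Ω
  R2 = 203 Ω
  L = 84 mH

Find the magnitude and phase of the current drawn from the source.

Step 1 — Angular frequency: ω = 2π·f = 2π·50 = 314.2 rad/s.
Step 2 — Component impedances:
  R1: Z = R = 210 Ω
  R2: Z = R = 203 Ω
  L: Z = jωL = j·314.2·0.084 = 0 + j26.39 Ω
Step 3 — Parallel branch: R2 || L = 1/(1/R2 + 1/L) = 3.374 + j25.95 Ω.
Step 4 — Series with R1: Z_total = R1 + (R2 || L) = 213.4 + j25.95 Ω = 214.9∠6.9° Ω.
Step 5 — Source phasor: V = 10.2∠149.8° V = -8.816 + j5.131 V.
Step 6 — Ohm's law: I = V / Z_total = (-8.816 + j5.131) / (213.4 + j25.95) = -0.03783 + j0.02865 A.
Step 7 — Convert to polar: |I| = 0.04745 A, ∠I = 142.9°.

I = 0.04745∠142.9° A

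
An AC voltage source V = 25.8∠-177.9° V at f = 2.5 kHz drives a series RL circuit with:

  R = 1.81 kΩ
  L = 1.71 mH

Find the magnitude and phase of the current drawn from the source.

Step 1 — Angular frequency: ω = 2π·f = 2π·2500 = 1.571e+04 rad/s.
Step 2 — Component impedances:
  R: Z = R = 1810 Ω
  L: Z = jωL = j·1.571e+04·0.00171 = 0 + j26.86 Ω
Step 3 — Series combination: Z_total = R + L = 1810 + j26.86 Ω = 1810∠0.9° Ω.
Step 4 — Source phasor: V = 25.8∠-177.9° V = -25.78 - j0.9454 V.
Step 5 — Ohm's law: I = V / Z_total = (-25.78 - j0.9454) / (1810 + j26.86) = -0.01425 - j0.0003109 A.
Step 6 — Convert to polar: |I| = 0.01425 A, ∠I = -178.8°.

I = 0.01425∠-178.8° A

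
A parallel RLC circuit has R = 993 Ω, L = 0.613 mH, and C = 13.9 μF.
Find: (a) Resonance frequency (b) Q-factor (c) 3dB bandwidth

Step 1 — Resonance: ω₀ = 1/√(LC) = 1/√(0.000613·1.39e-05) = 1.083e+04 rad/s.
Step 2 — f₀ = ω₀/(2π) = 1724 Hz.
Step 3 — Parallel Q: Q = R/(ω₀L) = 993/(1.083e+04·0.000613) = 149.5.
Step 4 — Bandwidth: Δω = ω₀/Q = 72.45 rad/s; BW = Δω/(2π) = 11.53 Hz.

(a) f₀ = 1724 Hz  (b) Q = 149.5  (c) BW = 11.53 Hz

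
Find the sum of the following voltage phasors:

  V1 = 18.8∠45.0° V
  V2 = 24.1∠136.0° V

Step 1 — Convert each phasor to rectangular form:
  V1 = 18.8·(cos(45.0°) + j·sin(45.0°)) = 13.29 + j13.29 V
  V2 = 24.1·(cos(136.0°) + j·sin(136.0°)) = -17.34 + j16.74 V
Step 2 — Sum components: V_total = -4.042 + j30.03 V.
Step 3 — Convert to polar: |V_total| = 30.31 V, ∠V_total = 97.7°.

V_total = 30.31∠97.7° V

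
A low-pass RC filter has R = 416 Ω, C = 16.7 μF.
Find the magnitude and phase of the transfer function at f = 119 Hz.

Step 1 — Angular frequency: ω = 2π·119 = 747.7 rad/s.
Step 2 — Transfer function: H(jω) = 1/(1 + jωRC).
Step 3 — Denominator: 1 + jωRC = 1 + j·747.7·416·1.67e-05 = 1 + j5.194.
Step 4 — H = 0.03574 - j0.1856.
Step 5 — Magnitude: |H| = 0.189 (-14.5 dB); phase: φ = -79.1°.

|H| = 0.189 (-14.5 dB), φ = -79.1°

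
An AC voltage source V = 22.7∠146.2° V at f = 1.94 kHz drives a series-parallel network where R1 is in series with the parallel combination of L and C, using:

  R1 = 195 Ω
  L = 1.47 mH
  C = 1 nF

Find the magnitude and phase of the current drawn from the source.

Step 1 — Angular frequency: ω = 2π·f = 2π·1940 = 1.219e+04 rad/s.
Step 2 — Component impedances:
  R1: Z = R = 195 Ω
  L: Z = jωL = j·1.219e+04·0.00147 = 0 + j17.92 Ω
  C: Z = 1/(jωC) = -j/(ω·C) = 0 - j8.204e+04 Ω
Step 3 — Parallel branch: L || C = 1/(1/L + 1/C) = 0 + j17.92 Ω.
Step 4 — Series with R1: Z_total = R1 + (L || C) = 195 + j17.92 Ω = 195.8∠5.3° Ω.
Step 5 — Source phasor: V = 22.7∠146.2° V = -18.86 + j12.63 V.
Step 6 — Ohm's law: I = V / Z_total = (-18.86 + j12.63) / (195 + j17.92) = -0.09002 + j0.07303 A.
Step 7 — Convert to polar: |I| = 0.1159 A, ∠I = 140.9°.

I = 0.1159∠140.9° A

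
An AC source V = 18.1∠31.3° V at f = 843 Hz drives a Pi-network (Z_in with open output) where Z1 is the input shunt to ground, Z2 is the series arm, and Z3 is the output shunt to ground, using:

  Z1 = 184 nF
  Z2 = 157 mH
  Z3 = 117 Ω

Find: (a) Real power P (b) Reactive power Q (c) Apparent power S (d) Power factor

Step 1 — Angular frequency: ω = 2π·f = 2π·843 = 5297 rad/s.
Step 2 — Component impedances:
  Z1: Z = 1/(jωC) = -j/(ω·C) = 0 - j1026 Ω
  Z2: Z = jωL = j·5297·0.157 = 0 + j831.6 Ω
  Z3: Z = R = 117 Ω
Step 3 — With open output, the series arm Z2 and the output shunt Z3 appear in series to ground: Z2 + Z3 = 117 + j831.6 Ω.
Step 4 — Parallel with input shunt Z1: Z_in = Z1 || (Z2 + Z3) = 2391 + j2949 Ω = 3797∠51.0° Ω.
Step 5 — Source phasor: V = 18.1∠31.3° V = 15.47 + j9.403 V.
Step 6 — Current: I = V / Z = 0.00449 - j0.001604 A = 0.004767∠-19.7° A.
Step 7 — Complex power: S = V·I* = 0.05435 + j0.06702 VA.
Step 8 — Real power: P = Re(S) = 0.05435 W.
Step 9 — Reactive power: Q = Im(S) = 0.06702 VAR.
Step 10 — Apparent power: |S| = 0.08629 VA.
Step 11 — Power factor: PF = P/|S| = 0.6299 (lagging).

(a) P = 0.05435 W  (b) Q = 0.06702 VAR  (c) S = 0.08629 VA  (d) PF = 0.6299 (lagging)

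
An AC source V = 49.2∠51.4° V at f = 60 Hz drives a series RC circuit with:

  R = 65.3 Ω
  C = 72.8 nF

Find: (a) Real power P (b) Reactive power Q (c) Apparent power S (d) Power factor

Step 1 — Angular frequency: ω = 2π·f = 2π·60 = 377 rad/s.
Step 2 — Component impedances:
  R: Z = R = 65.3 Ω
  C: Z = 1/(jωC) = -j/(ω·C) = 0 - j3.644e+04 Ω
Step 3 — Series combination: Z_total = R + C = 65.3 - j3.644e+04 Ω = 3.644e+04∠-89.9° Ω.
Step 4 — Source phasor: V = 49.2∠51.4° V = 30.69 + j38.45 V.
Step 5 — Current: I = V / Z = -0.001054 + j0.0008443 A = 0.00135∠141.3° A.
Step 6 — Complex power: S = V·I* = 0.0001191 - j0.06643 VA.
Step 7 — Real power: P = Re(S) = 0.0001191 W.
Step 8 — Reactive power: Q = Im(S) = -0.06643 VAR.
Step 9 — Apparent power: |S| = 0.06643 VA.
Step 10 — Power factor: PF = P/|S| = 0.001792 (leading).

(a) P = 0.0001191 W  (b) Q = -0.06643 VAR  (c) S = 0.06643 VA  (d) PF = 0.001792 (leading)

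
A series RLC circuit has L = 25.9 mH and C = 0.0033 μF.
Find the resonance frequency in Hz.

Step 1 — Resonance condition Im(Z)=0 gives ω₀ = 1/√(LC).
Step 2 — ω₀ = 1/√(0.0259·3.3e-09) = 1.082e+05 rad/s.
Step 3 — f₀ = ω₀/(2π) = 1.722e+04 Hz.

f₀ = 1.722e+04 Hz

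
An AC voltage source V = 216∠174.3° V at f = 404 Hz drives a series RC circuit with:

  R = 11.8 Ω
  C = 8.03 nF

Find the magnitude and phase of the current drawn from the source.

Step 1 — Angular frequency: ω = 2π·f = 2π·404 = 2538 rad/s.
Step 2 — Component impedances:
  R: Z = R = 11.8 Ω
  C: Z = 1/(jωC) = -j/(ω·C) = 0 - j4.906e+04 Ω
Step 3 — Series combination: Z_total = R + C = 11.8 - j4.906e+04 Ω = 4.906e+04∠-90.0° Ω.
Step 4 — Source phasor: V = 216∠174.3° V = -214.9 + j21.45 V.
Step 5 — Ohm's law: I = V / Z_total = (-214.9 + j21.45) / (11.8 - j4.906e+04) = -0.0004383 - j0.004381 A.
Step 6 — Convert to polar: |I| = 0.004403 A, ∠I = -95.7°.

I = 0.004403∠-95.7° A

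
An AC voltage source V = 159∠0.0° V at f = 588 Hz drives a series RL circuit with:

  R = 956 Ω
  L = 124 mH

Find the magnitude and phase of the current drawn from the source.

Step 1 — Angular frequency: ω = 2π·f = 2π·588 = 3695 rad/s.
Step 2 — Component impedances:
  R: Z = R = 956 Ω
  L: Z = jωL = j·3695·0.124 = 0 + j458.1 Ω
Step 3 — Series combination: Z_total = R + L = 956 + j458.1 Ω = 1060∠25.6° Ω.
Step 4 — Source phasor: V = 159∠0.0° V = 159 V.
Step 5 — Ohm's law: I = V / Z_total = (159) / (956 + j458.1) = 0.1353 - j0.06482 A.
Step 6 — Convert to polar: |I| = 0.15 A, ∠I = -25.6°.

I = 0.15∠-25.6° A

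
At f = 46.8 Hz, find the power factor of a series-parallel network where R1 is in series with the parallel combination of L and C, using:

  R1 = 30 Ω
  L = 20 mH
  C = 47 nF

Step 1 — Angular frequency: ω = 2π·f = 2π·46.8 = 294.1 rad/s.
Step 2 — Component impedances:
  R1: Z = R = 30 Ω
  L: Z = jωL = j·294.1·0.02 = 0 + j5.881 Ω
  C: Z = 1/(jωC) = -j/(ω·C) = 0 - j7.236e+04 Ω
Step 3 — Parallel branch: L || C = 1/(1/L + 1/C) = 0 + j5.882 Ω.
Step 4 — Series with R1: Z_total = R1 + (L || C) = 30 + j5.882 Ω = 30.57∠11.1° Ω.
Step 5 — Power factor: PF = cos(φ) = Re(Z)/|Z| = 30/30.571 = 0.9813.
Step 6 — Type: Im(Z) = 5.882 ⇒ lagging (phase φ = 11.1°).

PF = 0.9813 (lagging, φ = 11.1°)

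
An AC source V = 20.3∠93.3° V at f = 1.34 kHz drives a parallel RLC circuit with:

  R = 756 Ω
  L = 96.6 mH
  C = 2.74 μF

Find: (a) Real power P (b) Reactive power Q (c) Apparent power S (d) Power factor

Step 1 — Angular frequency: ω = 2π·f = 2π·1340 = 8419 rad/s.
Step 2 — Component impedances:
  R: Z = R = 756 Ω
  L: Z = jωL = j·8419·0.0966 = 0 + j813.3 Ω
  C: Z = 1/(jωC) = -j/(ω·C) = 0 - j43.35 Ω
Step 3 — Parallel combination: 1/Z_total = 1/R + 1/L + 1/C; Z_total = 2.763 - j45.62 Ω = 45.7∠-86.5° Ω.
Step 4 — Source phasor: V = 20.3∠93.3° V = -1.169 + j20.27 V.
Step 5 — Current: I = V / Z = -0.4442 + j0.001286 A = 0.4442∠179.8° A.
Step 6 — Complex power: S = V·I* = 0.5451 - j9 VA.
Step 7 — Real power: P = Re(S) = 0.5451 W.
Step 8 — Reactive power: Q = Im(S) = -9 VAR.
Step 9 — Apparent power: |S| = 9.016 VA.
Step 10 — Power factor: PF = P/|S| = 0.06046 (leading).

(a) P = 0.5451 W  (b) Q = -9 VAR  (c) S = 9.016 VA  (d) PF = 0.06046 (leading)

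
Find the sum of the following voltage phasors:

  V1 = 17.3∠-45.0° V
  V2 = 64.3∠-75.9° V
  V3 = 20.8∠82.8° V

Step 1 — Convert each phasor to rectangular form:
  V1 = 17.3·(cos(-45.0°) + j·sin(-45.0°)) = 12.23 - j12.23 V
  V2 = 64.3·(cos(-75.9°) + j·sin(-75.9°)) = 15.66 - j62.36 V
  V3 = 20.8·(cos(82.8°) + j·sin(82.8°)) = 2.607 + j20.64 V
Step 2 — Sum components: V_total = 30.5 - j53.96 V.
Step 3 — Convert to polar: |V_total| = 61.99 V, ∠V_total = -60.5°.

V_total = 61.99∠-60.5° V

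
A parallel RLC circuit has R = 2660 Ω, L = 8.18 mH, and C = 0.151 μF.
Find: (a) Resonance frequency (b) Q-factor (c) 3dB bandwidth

Step 1 — Resonance: ω₀ = 1/√(LC) = 1/√(0.00818·1.51e-07) = 2.845e+04 rad/s.
Step 2 — f₀ = ω₀/(2π) = 4529 Hz.
Step 3 — Parallel Q: Q = R/(ω₀L) = 2660/(2.845e+04·0.00818) = 11.43.
Step 4 — Bandwidth: Δω = ω₀/Q = 2490 rad/s; BW = Δω/(2π) = 396.2 Hz.

(a) f₀ = 4529 Hz  (b) Q = 11.43  (c) BW = 396.2 Hz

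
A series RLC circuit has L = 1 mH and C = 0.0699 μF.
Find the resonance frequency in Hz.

Step 1 — Resonance condition Im(Z)=0 gives ω₀ = 1/√(LC).
Step 2 — ω₀ = 1/√(0.001·6.99e-08) = 1.196e+05 rad/s.
Step 3 — f₀ = ω₀/(2π) = 1.904e+04 Hz.

f₀ = 1.904e+04 Hz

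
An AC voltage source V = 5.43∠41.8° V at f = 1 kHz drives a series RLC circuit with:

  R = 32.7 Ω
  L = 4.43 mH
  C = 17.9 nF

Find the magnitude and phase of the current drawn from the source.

Step 1 — Angular frequency: ω = 2π·f = 2π·1000 = 6283 rad/s.
Step 2 — Component impedances:
  R: Z = R = 32.7 Ω
  L: Z = jωL = j·6283·0.00443 = 0 + j27.83 Ω
  C: Z = 1/(jωC) = -j/(ω·C) = 0 - j8891 Ω
Step 3 — Series combination: Z_total = R + L + C = 32.7 - j8864 Ω = 8864∠-89.8° Ω.
Step 4 — Source phasor: V = 5.43∠41.8° V = 4.048 + j3.619 V.
Step 5 — Ohm's law: I = V / Z_total = (4.048 + j3.619) / (32.7 - j8864) = -0.0004066 + j0.0004582 A.
Step 6 — Convert to polar: |I| = 0.0006126 A, ∠I = 131.6°.

I = 0.0006126∠131.6° A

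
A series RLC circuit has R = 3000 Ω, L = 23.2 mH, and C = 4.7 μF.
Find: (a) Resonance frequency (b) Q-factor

Step 1 — Resonance condition Im(Z)=0 gives ω₀ = 1/√(LC).
Step 2 — ω₀ = 1/√(0.0232·4.7e-06) = 3028 rad/s.
Step 3 — f₀ = ω₀/(2π) = 482 Hz.
Step 4 — Series Q: Q = ω₀L/R = 3028·0.0232/3000 = 0.02342.

(a) f₀ = 482 Hz  (b) Q = 0.02342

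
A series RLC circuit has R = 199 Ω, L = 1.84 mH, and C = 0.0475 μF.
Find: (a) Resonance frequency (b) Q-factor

Step 1 — Resonance condition Im(Z)=0 gives ω₀ = 1/√(LC).
Step 2 — ω₀ = 1/√(0.00184·4.75e-08) = 1.07e+05 rad/s.
Step 3 — f₀ = ω₀/(2π) = 1.702e+04 Hz.
Step 4 — Series Q: Q = ω₀L/R = 1.07e+05·0.00184/199 = 0.989.

(a) f₀ = 1.702e+04 Hz  (b) Q = 0.989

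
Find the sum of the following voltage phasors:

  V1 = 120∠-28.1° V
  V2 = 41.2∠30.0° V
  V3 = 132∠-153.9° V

Step 1 — Convert each phasor to rectangular form:
  V1 = 120·(cos(-28.1°) + j·sin(-28.1°)) = 105.9 - j56.52 V
  V2 = 41.2·(cos(30.0°) + j·sin(30.0°)) = 35.68 + j20.6 V
  V3 = 132·(cos(-153.9°) + j·sin(-153.9°)) = -118.5 - j58.07 V
Step 2 — Sum components: V_total = 23 - j93.99 V.
Step 3 — Convert to polar: |V_total| = 96.77 V, ∠V_total = -76.3°.

V_total = 96.77∠-76.3° V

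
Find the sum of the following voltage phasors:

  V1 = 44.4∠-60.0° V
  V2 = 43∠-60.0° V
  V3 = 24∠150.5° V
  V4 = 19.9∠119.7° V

Step 1 — Convert each phasor to rectangular form:
  V1 = 44.4·(cos(-60.0°) + j·sin(-60.0°)) = 22.2 - j38.45 V
  V2 = 43·(cos(-60.0°) + j·sin(-60.0°)) = 21.5 - j37.24 V
  V3 = 24·(cos(150.5°) + j·sin(150.5°)) = -20.89 + j11.82 V
  V4 = 19.9·(cos(119.7°) + j·sin(119.7°)) = -9.86 + j17.29 V
Step 2 — Sum components: V_total = 12.95 - j46.59 V.
Step 3 — Convert to polar: |V_total| = 48.35 V, ∠V_total = -74.5°.

V_total = 48.35∠-74.5° V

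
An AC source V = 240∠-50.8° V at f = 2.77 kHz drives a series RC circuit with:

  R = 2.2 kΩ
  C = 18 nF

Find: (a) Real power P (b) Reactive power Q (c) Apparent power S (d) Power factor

Step 1 — Angular frequency: ω = 2π·f = 2π·2770 = 1.74e+04 rad/s.
Step 2 — Component impedances:
  R: Z = R = 2200 Ω
  C: Z = 1/(jωC) = -j/(ω·C) = 0 - j3192 Ω
Step 3 — Series combination: Z_total = R + C = 2200 - j3192 Ω = 3877∠-55.4° Ω.
Step 4 — Source phasor: V = 240∠-50.8° V = 151.7 - j186 V.
Step 5 — Current: I = V / Z = 0.06171 + j0.004992 A = 0.06191∠4.6° A.
Step 6 — Complex power: S = V·I* = 8.432 - j12.23 VA.
Step 7 — Real power: P = Re(S) = 8.432 W.
Step 8 — Reactive power: Q = Im(S) = -12.23 VAR.
Step 9 — Apparent power: |S| = 14.86 VA.
Step 10 — Power factor: PF = P/|S| = 0.5675 (leading).

(a) P = 8.432 W  (b) Q = -12.23 VAR  (c) S = 14.86 VA  (d) PF = 0.5675 (leading)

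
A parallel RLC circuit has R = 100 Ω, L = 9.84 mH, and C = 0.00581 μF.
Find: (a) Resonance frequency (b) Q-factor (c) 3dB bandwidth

Step 1 — Resonance: ω₀ = 1/√(LC) = 1/√(0.00984·5.81e-09) = 1.323e+05 rad/s.
Step 2 — f₀ = ω₀/(2π) = 2.105e+04 Hz.
Step 3 — Parallel Q: Q = R/(ω₀L) = 100/(1.323e+05·0.00984) = 0.07684.
Step 4 — Bandwidth: Δω = ω₀/Q = 1.721e+06 rad/s; BW = Δω/(2π) = 2.739e+05 Hz.

(a) f₀ = 2.105e+04 Hz  (b) Q = 0.07684  (c) BW = 2.739e+05 Hz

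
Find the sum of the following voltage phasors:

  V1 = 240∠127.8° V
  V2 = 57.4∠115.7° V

Step 1 — Convert each phasor to rectangular form:
  V1 = 240·(cos(127.8°) + j·sin(127.8°)) = -147.1 + j189.6 V
  V2 = 57.4·(cos(115.7°) + j·sin(115.7°)) = -24.89 + j51.72 V
Step 2 — Sum components: V_total = -172 + j241.4 V.
Step 3 — Convert to polar: |V_total| = 296.4 V, ∠V_total = 125.5°.

V_total = 296.4∠125.5° V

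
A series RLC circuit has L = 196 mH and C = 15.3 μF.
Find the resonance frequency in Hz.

Step 1 — Resonance condition Im(Z)=0 gives ω₀ = 1/√(LC).
Step 2 — ω₀ = 1/√(0.196·1.53e-05) = 577.5 rad/s.
Step 3 — f₀ = ω₀/(2π) = 91.91 Hz.

f₀ = 91.91 Hz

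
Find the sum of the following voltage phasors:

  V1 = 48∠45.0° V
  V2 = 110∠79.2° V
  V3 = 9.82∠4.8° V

Step 1 — Convert each phasor to rectangular form:
  V1 = 48·(cos(45.0°) + j·sin(45.0°)) = 33.94 + j33.94 V
  V2 = 110·(cos(79.2°) + j·sin(79.2°)) = 20.61 + j108.1 V
  V3 = 9.82·(cos(4.8°) + j·sin(4.8°)) = 9.786 + j0.8217 V
Step 2 — Sum components: V_total = 64.34 + j142.8 V.
Step 3 — Convert to polar: |V_total| = 156.6 V, ∠V_total = 65.7°.

V_total = 156.6∠65.7° V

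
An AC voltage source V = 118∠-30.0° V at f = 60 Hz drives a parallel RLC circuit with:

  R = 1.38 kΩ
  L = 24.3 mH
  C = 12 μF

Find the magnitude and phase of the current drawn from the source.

Step 1 — Angular frequency: ω = 2π·f = 2π·60 = 377 rad/s.
Step 2 — Component impedances:
  R: Z = R = 1380 Ω
  L: Z = jωL = j·377·0.0243 = 0 + j9.161 Ω
  C: Z = 1/(jωC) = -j/(ω·C) = 0 - j221 Ω
Step 3 — Parallel combination: 1/Z_total = 1/R + 1/L + 1/C; Z_total = 0.06618 + j9.556 Ω = 9.557∠89.6° Ω.
Step 4 — Source phasor: V = 118∠-30.0° V = 102.2 - j59 V.
Step 5 — Ohm's law: I = V / Z_total = (102.2 - j59) / (0.06618 + j9.556) = -6.099 - j10.74 A.
Step 6 — Convert to polar: |I| = 12.35 A, ∠I = -119.6°.

I = 12.35∠-119.6° A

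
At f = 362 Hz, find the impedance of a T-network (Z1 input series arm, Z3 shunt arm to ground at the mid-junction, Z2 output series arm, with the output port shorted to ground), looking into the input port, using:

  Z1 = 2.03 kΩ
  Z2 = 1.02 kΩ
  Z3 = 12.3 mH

Step 1 — Angular frequency: ω = 2π·f = 2π·362 = 2275 rad/s.
Step 2 — Component impedances:
  Z1: Z = R = 2030 Ω
  Z2: Z = R = 1020 Ω
  Z3: Z = jωL = j·2275·0.0123 = 0 + j27.98 Ω
Step 3 — With the output port shorted to ground, the output series arm Z2 runs from the junction to ground; the shunt arm Z3 also runs from the junction to ground. They appear in parallel: Z3 || Z2 = 0.7668 + j27.96 Ω.
Step 4 — Series with input arm Z1: Z_in = Z1 + (Z3 || Z2) = 2031 + j27.96 Ω = 2031∠0.8° Ω.

Z = 2031 + j27.96 Ω = 2031∠0.8° Ω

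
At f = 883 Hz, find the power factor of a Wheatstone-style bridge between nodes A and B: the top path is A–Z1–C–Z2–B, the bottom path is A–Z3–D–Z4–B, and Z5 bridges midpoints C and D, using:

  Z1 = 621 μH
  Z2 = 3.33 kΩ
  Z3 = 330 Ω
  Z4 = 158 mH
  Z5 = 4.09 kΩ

Step 1 — Angular frequency: ω = 2π·f = 2π·883 = 5548 rad/s.
Step 2 — Component impedances:
  Z1: Z = jωL = j·5548·0.000621 = 0 + j3.445 Ω
  Z2: Z = R = 3330 Ω
  Z3: Z = R = 330 Ω
  Z4: Z = jωL = j·5548·0.158 = 0 + j876.6 Ω
  Z5: Z = R = 4090 Ω
Step 3 — Bridge requires nodal analysis (the Z5 bridge couples midpoints C and D, so the two paths cannot be reduced to a simple series/parallel combination). Setting node B to ground and injecting 1 A at node A, the 3-node admittance system at A, C, D solves to V_A = Z_AB = 447.1 + j695.1 Ω = 826.5∠57.3° Ω.
Step 4 — Power factor: PF = cos(φ) = Re(Z)/|Z| = 447.06/826.46 = 0.5409.
Step 5 — Type: Im(Z) = 695.1 ⇒ lagging (phase φ = 57.3°).

PF = 0.5409 (lagging, φ = 57.3°)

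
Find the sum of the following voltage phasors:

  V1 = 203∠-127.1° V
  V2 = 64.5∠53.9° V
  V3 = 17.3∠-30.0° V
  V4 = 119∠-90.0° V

Step 1 — Convert each phasor to rectangular form:
  V1 = 203·(cos(-127.1°) + j·sin(-127.1°)) = -122.5 - j161.9 V
  V2 = 64.5·(cos(53.9°) + j·sin(53.9°)) = 38 + j52.12 V
  V3 = 17.3·(cos(-30.0°) + j·sin(-30.0°)) = 14.98 - j8.65 V
  V4 = 119·(cos(-90.0°) + j·sin(-90.0°)) = 0 - j119 V
Step 2 — Sum components: V_total = -69.47 - j237.4 V.
Step 3 — Convert to polar: |V_total| = 247.4 V, ∠V_total = -106.3°.

V_total = 247.4∠-106.3° V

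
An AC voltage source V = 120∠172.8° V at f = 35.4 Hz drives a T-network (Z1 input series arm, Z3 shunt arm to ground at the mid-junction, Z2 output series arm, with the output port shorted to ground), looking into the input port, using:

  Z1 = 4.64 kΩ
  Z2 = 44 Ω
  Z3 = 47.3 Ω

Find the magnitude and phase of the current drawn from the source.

Step 1 — Angular frequency: ω = 2π·f = 2π·35.4 = 222.4 rad/s.
Step 2 — Component impedances:
  Z1: Z = R = 4640 Ω
  Z2: Z = R = 44 Ω
  Z3: Z = R = 47.3 Ω
Step 3 — With the output port shorted to ground, the output series arm Z2 runs from the junction to ground; the shunt arm Z3 also runs from the junction to ground. They appear in parallel: Z3 || Z2 = 22.8 Ω.
Step 4 — Series with input arm Z1: Z_in = Z1 + (Z3 || Z2) = 4663 Ω = 4663∠0.0° Ω.
Step 5 — Source phasor: V = 120∠172.8° V = -119.1 + j15.04 V.
Step 6 — Ohm's law: I = V / Z_total = (-119.1 + j15.04) / (4663) = -0.02553 + j0.003226 A.
Step 7 — Convert to polar: |I| = 0.02574 A, ∠I = 172.8°.

I = 0.02574∠172.8° A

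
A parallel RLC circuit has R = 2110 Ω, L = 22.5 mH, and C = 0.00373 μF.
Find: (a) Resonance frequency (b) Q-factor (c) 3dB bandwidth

Step 1 — Resonance: ω₀ = 1/√(LC) = 1/√(0.0225·3.73e-09) = 1.092e+05 rad/s.
Step 2 — f₀ = ω₀/(2π) = 1.737e+04 Hz.
Step 3 — Parallel Q: Q = R/(ω₀L) = 2110/(1.092e+05·0.0225) = 0.8591.
Step 4 — Bandwidth: Δω = ω₀/Q = 1.271e+05 rad/s; BW = Δω/(2π) = 2.022e+04 Hz.

(a) f₀ = 1.737e+04 Hz  (b) Q = 0.8591  (c) BW = 2.022e+04 Hz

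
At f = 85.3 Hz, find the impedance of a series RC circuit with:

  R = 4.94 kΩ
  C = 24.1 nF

Step 1 — Angular frequency: ω = 2π·f = 2π·85.3 = 536 rad/s.
Step 2 — Component impedances:
  R: Z = R = 4940 Ω
  C: Z = 1/(jωC) = -j/(ω·C) = 0 - j7.742e+04 Ω
Step 3 — Series combination: Z_total = R + C = 4940 - j7.742e+04 Ω = 7.758e+04∠-86.3° Ω.

Z = 4940 - j7.742e+04 Ω = 7.758e+04∠-86.3° Ω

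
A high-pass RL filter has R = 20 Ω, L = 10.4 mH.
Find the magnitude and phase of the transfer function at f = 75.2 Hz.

Step 1 — Angular frequency: ω = 2π·75.2 = 472.5 rad/s.
Step 2 — Transfer function: H(jω) = jωL/(R + jωL).
Step 3 — Numerator jωL = j·4.914; denominator R + jωL = 20 + j4.914.
Step 4 — H = 0.05693 + j0.2317.
Step 5 — Magnitude: |H| = 0.2386 (-12.4 dB); phase: φ = 76.2°.

|H| = 0.2386 (-12.4 dB), φ = 76.2°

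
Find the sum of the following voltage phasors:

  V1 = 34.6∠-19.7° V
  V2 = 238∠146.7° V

Step 1 — Convert each phasor to rectangular form:
  V1 = 34.6·(cos(-19.7°) + j·sin(-19.7°)) = 32.57 - j11.66 V
  V2 = 238·(cos(146.7°) + j·sin(146.7°)) = -198.9 + j130.7 V
Step 2 — Sum components: V_total = -166.3 + j119 V.
Step 3 — Convert to polar: |V_total| = 204.5 V, ∠V_total = 144.4°.

V_total = 204.5∠144.4° V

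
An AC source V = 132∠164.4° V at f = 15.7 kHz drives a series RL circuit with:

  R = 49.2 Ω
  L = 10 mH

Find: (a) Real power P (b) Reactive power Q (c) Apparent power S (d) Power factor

Step 1 — Angular frequency: ω = 2π·f = 2π·1.57e+04 = 9.865e+04 rad/s.
Step 2 — Component impedances:
  R: Z = R = 49.2 Ω
  L: Z = jωL = j·9.865e+04·0.01 = 0 + j986.5 Ω
Step 3 — Series combination: Z_total = R + L = 49.2 + j986.5 Ω = 987.7∠87.1° Ω.
Step 4 — Source phasor: V = 132∠164.4° V = -127.1 + j35.5 V.
Step 5 — Current: I = V / Z = 0.02948 + j0.1304 A = 0.1336∠77.3° A.
Step 6 — Complex power: S = V·I* = 0.8788 + j17.62 VA.
Step 7 — Real power: P = Re(S) = 0.8788 W.
Step 8 — Reactive power: Q = Im(S) = 17.62 VAR.
Step 9 — Apparent power: |S| = 17.64 VA.
Step 10 — Power factor: PF = P/|S| = 0.04981 (lagging).

(a) P = 0.8788 W  (b) Q = 17.62 VAR  (c) S = 17.64 VA  (d) PF = 0.04981 (lagging)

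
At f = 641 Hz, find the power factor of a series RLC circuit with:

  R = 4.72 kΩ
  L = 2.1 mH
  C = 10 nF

Step 1 — Angular frequency: ω = 2π·f = 2π·641 = 4028 rad/s.
Step 2 — Component impedances:
  R: Z = R = 4720 Ω
  L: Z = jωL = j·4028·0.0021 = 0 + j8.458 Ω
  C: Z = 1/(jωC) = -j/(ω·C) = 0 - j2.483e+04 Ω
Step 3 — Series combination: Z_total = R + L + C = 4720 - j2.482e+04 Ω = 2.527e+04∠-79.2° Ω.
Step 4 — Power factor: PF = cos(φ) = Re(Z)/|Z| = 4720/2.527e+04 = 0.1868.
Step 5 — Type: Im(Z) = -2.482e+04 ⇒ leading (phase φ = -79.2°).

PF = 0.1868 (leading, φ = -79.2°)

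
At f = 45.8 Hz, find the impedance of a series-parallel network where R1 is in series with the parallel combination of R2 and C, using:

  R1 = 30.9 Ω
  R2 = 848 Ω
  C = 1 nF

Step 1 — Angular frequency: ω = 2π·f = 2π·45.8 = 287.8 rad/s.
Step 2 — Component impedances:
  R1: Z = R = 30.9 Ω
  R2: Z = R = 848 Ω
  C: Z = 1/(jωC) = -j/(ω·C) = 0 - j3.475e+06 Ω
Step 3 — Parallel branch: R2 || C = 1/(1/R2 + 1/C) = 848 - j0.2069 Ω.
Step 4 — Series with R1: Z_total = R1 + (R2 || C) = 878.9 - j0.2069 Ω = 878.9∠-0.0° Ω.

Z = 878.9 - j0.2069 Ω = 878.9∠-0.0° Ω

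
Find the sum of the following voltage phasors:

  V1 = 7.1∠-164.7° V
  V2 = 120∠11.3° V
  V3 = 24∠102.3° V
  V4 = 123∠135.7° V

Step 1 — Convert each phasor to rectangular form:
  V1 = 7.1·(cos(-164.7°) + j·sin(-164.7°)) = -6.848 - j1.873 V
  V2 = 120·(cos(11.3°) + j·sin(11.3°)) = 117.7 + j23.51 V
  V3 = 24·(cos(102.3°) + j·sin(102.3°)) = -5.113 + j23.45 V
  V4 = 123·(cos(135.7°) + j·sin(135.7°)) = -88.03 + j85.91 V
Step 2 — Sum components: V_total = 17.68 + j131 V.
Step 3 — Convert to polar: |V_total| = 132.2 V, ∠V_total = 82.3°.

V_total = 132.2∠82.3° V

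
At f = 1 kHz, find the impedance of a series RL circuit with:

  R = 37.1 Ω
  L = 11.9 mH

Step 1 — Angular frequency: ω = 2π·f = 2π·1000 = 6283 rad/s.
Step 2 — Component impedances:
  R: Z = R = 37.1 Ω
  L: Z = jωL = j·6283·0.0119 = 0 + j74.77 Ω
Step 3 — Series combination: Z_total = R + L = 37.1 + j74.77 Ω = 83.47∠63.6° Ω.

Z = 37.1 + j74.77 Ω = 83.47∠63.6° Ω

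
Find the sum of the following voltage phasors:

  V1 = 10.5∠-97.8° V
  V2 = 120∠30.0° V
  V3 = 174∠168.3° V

Step 1 — Convert each phasor to rectangular form:
  V1 = 10.5·(cos(-97.8°) + j·sin(-97.8°)) = -1.425 - j10.4 V
  V2 = 120·(cos(30.0°) + j·sin(30.0°)) = 103.9 + j60 V
  V3 = 174·(cos(168.3°) + j·sin(168.3°)) = -170.4 + j35.28 V
Step 2 — Sum components: V_total = -67.89 + j84.88 V.
Step 3 — Convert to polar: |V_total| = 108.7 V, ∠V_total = 128.7°.

V_total = 108.7∠128.7° V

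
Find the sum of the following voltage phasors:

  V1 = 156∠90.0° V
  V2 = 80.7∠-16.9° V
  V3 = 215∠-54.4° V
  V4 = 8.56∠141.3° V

Step 1 — Convert each phasor to rectangular form:
  V1 = 156·(cos(90.0°) + j·sin(90.0°)) = 0 + j156 V
  V2 = 80.7·(cos(-16.9°) + j·sin(-16.9°)) = 77.21 - j23.46 V
  V3 = 215·(cos(-54.4°) + j·sin(-54.4°)) = 125.2 - j174.8 V
  V4 = 8.56·(cos(141.3°) + j·sin(141.3°)) = -6.68 + j5.352 V
Step 2 — Sum components: V_total = 195.7 - j36.92 V.
Step 3 — Convert to polar: |V_total| = 199.1 V, ∠V_total = -10.7°.

V_total = 199.1∠-10.7° V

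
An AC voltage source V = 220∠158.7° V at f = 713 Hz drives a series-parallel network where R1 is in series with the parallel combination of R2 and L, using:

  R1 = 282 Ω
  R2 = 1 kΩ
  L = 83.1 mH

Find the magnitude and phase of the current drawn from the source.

Step 1 — Angular frequency: ω = 2π·f = 2π·713 = 4480 rad/s.
Step 2 — Component impedances:
  R1: Z = R = 282 Ω
  R2: Z = R = 1000 Ω
  L: Z = jωL = j·4480·0.0831 = 0 + j372.3 Ω
Step 3 — Parallel branch: R2 || L = 1/(1/R2 + 1/L) = 121.7 + j327 Ω.
Step 4 — Series with R1: Z_total = R1 + (R2 || L) = 403.7 + j327 Ω = 519.5∠39.0° Ω.
Step 5 — Source phasor: V = 220∠158.7° V = -205 + j79.92 V.
Step 6 — Ohm's law: I = V / Z_total = (-205 + j79.92) / (403.7 + j327) = -0.2098 + j0.3679 A.
Step 7 — Convert to polar: |I| = 0.4235 A, ∠I = 119.7°.

I = 0.4235∠119.7° A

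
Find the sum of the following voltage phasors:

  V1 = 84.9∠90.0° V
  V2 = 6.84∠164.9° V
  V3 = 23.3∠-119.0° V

Step 1 — Convert each phasor to rectangular form:
  V1 = 84.9·(cos(90.0°) + j·sin(90.0°)) = 0 + j84.9 V
  V2 = 6.84·(cos(164.9°) + j·sin(164.9°)) = -6.604 + j1.782 V
  V3 = 23.3·(cos(-119.0°) + j·sin(-119.0°)) = -11.3 - j20.38 V
Step 2 — Sum components: V_total = -17.9 + j66.3 V.
Step 3 — Convert to polar: |V_total| = 68.68 V, ∠V_total = 105.1°.

V_total = 68.68∠105.1° V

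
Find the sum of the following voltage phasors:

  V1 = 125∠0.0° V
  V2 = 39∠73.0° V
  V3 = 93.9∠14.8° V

Step 1 — Convert each phasor to rectangular form:
  V1 = 125·(cos(0.0°) + j·sin(0.0°)) = 125 V
  V2 = 39·(cos(73.0°) + j·sin(73.0°)) = 11.4 + j37.3 V
  V3 = 93.9·(cos(14.8°) + j·sin(14.8°)) = 90.78 + j23.99 V
Step 2 — Sum components: V_total = 227.2 + j61.28 V.
Step 3 — Convert to polar: |V_total| = 235.3 V, ∠V_total = 15.1°.

V_total = 235.3∠15.1° V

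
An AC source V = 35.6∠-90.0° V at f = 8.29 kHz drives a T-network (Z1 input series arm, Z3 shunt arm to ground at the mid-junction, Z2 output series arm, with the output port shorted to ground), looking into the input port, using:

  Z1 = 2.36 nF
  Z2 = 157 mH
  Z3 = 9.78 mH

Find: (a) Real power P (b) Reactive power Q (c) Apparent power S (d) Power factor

Step 1 — Angular frequency: ω = 2π·f = 2π·8290 = 5.209e+04 rad/s.
Step 2 — Component impedances:
  Z1: Z = 1/(jωC) = -j/(ω·C) = 0 - j8135 Ω
  Z2: Z = jωL = j·5.209e+04·0.157 = 0 + j8178 Ω
  Z3: Z = jωL = j·5.209e+04·0.00978 = 0 + j509.4 Ω
Step 3 — With the output port shorted to ground, the output series arm Z2 runs from the junction to ground; the shunt arm Z3 also runs from the junction to ground. They appear in parallel: Z3 || Z2 = 0 + j479.5 Ω.
Step 4 — Series with input arm Z1: Z_in = Z1 + (Z3 || Z2) = 0 - j7655 Ω = 7655∠-90.0° Ω.
Step 5 — Source phasor: V = 35.6∠-90.0° V = 0 - j35.6 V.
Step 6 — Current: I = V / Z = 0.00465 A = 0.00465∠0.0° A.
Step 7 — Complex power: S = V·I* = 0 - j0.1656 VA.
Step 8 — Real power: P = Re(S) = 0 W.
Step 9 — Reactive power: Q = Im(S) = -0.1656 VAR.
Step 10 — Apparent power: |S| = 0.1656 VA.
Step 11 — Power factor: PF = P/|S| = 0 (leading).

(a) P = 0 W  (b) Q = -0.1656 VAR  (c) S = 0.1656 VA  (d) PF = 0 (leading)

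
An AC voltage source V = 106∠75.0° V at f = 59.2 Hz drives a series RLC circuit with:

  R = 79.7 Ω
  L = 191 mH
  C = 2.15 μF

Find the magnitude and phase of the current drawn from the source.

Step 1 — Angular frequency: ω = 2π·f = 2π·59.2 = 372 rad/s.
Step 2 — Component impedances:
  R: Z = R = 79.7 Ω
  L: Z = jωL = j·372·0.191 = 0 + j71.05 Ω
  C: Z = 1/(jωC) = -j/(ω·C) = 0 - j1250 Ω
Step 3 — Series combination: Z_total = R + L + C = 79.7 - j1179 Ω = 1182∠-86.1° Ω.
Step 4 — Source phasor: V = 106∠75.0° V = 27.43 + j102.4 V.
Step 5 — Ohm's law: I = V / Z_total = (27.43 + j102.4) / (79.7 - j1179) = -0.08486 + j0.029 A.
Step 6 — Convert to polar: |I| = 0.08967 A, ∠I = 161.1°.

I = 0.08967∠161.1° A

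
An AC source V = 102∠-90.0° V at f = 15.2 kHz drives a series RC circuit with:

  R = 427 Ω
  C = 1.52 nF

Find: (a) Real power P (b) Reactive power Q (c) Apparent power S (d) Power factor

Step 1 — Angular frequency: ω = 2π·f = 2π·1.52e+04 = 9.55e+04 rad/s.
Step 2 — Component impedances:
  R: Z = R = 427 Ω
  C: Z = 1/(jωC) = -j/(ω·C) = 0 - j6889 Ω
Step 3 — Series combination: Z_total = R + C = 427 - j6889 Ω = 6902∠-86.5° Ω.
Step 4 — Source phasor: V = 102∠-90.0° V = 0 - j102 V.
Step 5 — Current: I = V / Z = 0.01475 - j0.0009143 A = 0.01478∠-3.5° A.
Step 6 — Complex power: S = V·I* = 0.09326 - j1.505 VA.
Step 7 — Real power: P = Re(S) = 0.09326 W.
Step 8 — Reactive power: Q = Im(S) = -1.505 VAR.
Step 9 — Apparent power: |S| = 1.507 VA.
Step 10 — Power factor: PF = P/|S| = 0.06187 (leading).

(a) P = 0.09326 W  (b) Q = -1.505 VAR  (c) S = 1.507 VA  (d) PF = 0.06187 (leading)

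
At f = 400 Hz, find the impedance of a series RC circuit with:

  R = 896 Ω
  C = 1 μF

Step 1 — Angular frequency: ω = 2π·f = 2π·400 = 2513 rad/s.
Step 2 — Component impedances:
  R: Z = R = 896 Ω
  C: Z = 1/(jωC) = -j/(ω·C) = 0 - j397.9 Ω
Step 3 — Series combination: Z_total = R + C = 896 - j397.9 Ω = 980.4∠-23.9° Ω.

Z = 896 - j397.9 Ω = 980.4∠-23.9° Ω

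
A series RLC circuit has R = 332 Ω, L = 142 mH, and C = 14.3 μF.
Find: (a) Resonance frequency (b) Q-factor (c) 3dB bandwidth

Step 1 — Resonance: ω₀ = 1/√(LC) = 1/√(0.142·1.43e-05) = 701.8 rad/s.
Step 2 — f₀ = ω₀/(2π) = 111.7 Hz.
Step 3 — Series Q: Q = ω₀L/R = 701.8·0.142/332 = 0.3001.
Step 4 — Bandwidth: Δω = ω₀/Q = 2338 rad/s; BW = Δω/(2π) = 372.1 Hz.

(a) f₀ = 111.7 Hz  (b) Q = 0.3001  (c) BW = 372.1 Hz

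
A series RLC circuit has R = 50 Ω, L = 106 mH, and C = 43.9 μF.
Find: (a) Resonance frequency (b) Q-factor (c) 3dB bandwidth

Step 1 — Resonance: ω₀ = 1/√(LC) = 1/√(0.106·4.39e-05) = 463.6 rad/s.
Step 2 — f₀ = ω₀/(2π) = 73.78 Hz.
Step 3 — Series Q: Q = ω₀L/R = 463.6·0.106/50 = 0.9828.
Step 4 — Bandwidth: Δω = ω₀/Q = 471.7 rad/s; BW = Δω/(2π) = 75.07 Hz.

(a) f₀ = 73.78 Hz  (b) Q = 0.9828  (c) BW = 75.07 Hz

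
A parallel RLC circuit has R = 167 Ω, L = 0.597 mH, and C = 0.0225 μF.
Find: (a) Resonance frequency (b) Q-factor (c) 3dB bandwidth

Step 1 — Resonance: ω₀ = 1/√(LC) = 1/√(0.000597·2.25e-08) = 2.728e+05 rad/s.
Step 2 — f₀ = ω₀/(2π) = 4.343e+04 Hz.
Step 3 — Parallel Q: Q = R/(ω₀L) = 167/(2.728e+05·0.000597) = 1.025.
Step 4 — Bandwidth: Δω = ω₀/Q = 2.661e+05 rad/s; BW = Δω/(2π) = 4.236e+04 Hz.

(a) f₀ = 4.343e+04 Hz  (b) Q = 1.025  (c) BW = 4.236e+04 Hz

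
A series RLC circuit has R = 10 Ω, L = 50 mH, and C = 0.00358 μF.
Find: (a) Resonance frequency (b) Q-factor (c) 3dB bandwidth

Step 1 — Resonance: ω₀ = 1/√(LC) = 1/√(0.05·3.58e-09) = 7.474e+04 rad/s.
Step 2 — f₀ = ω₀/(2π) = 1.19e+04 Hz.
Step 3 — Series Q: Q = ω₀L/R = 7.474e+04·0.05/10 = 373.7.
Step 4 — Bandwidth: Δω = ω₀/Q = 200 rad/s; BW = Δω/(2π) = 31.83 Hz.

(a) f₀ = 1.19e+04 Hz  (b) Q = 373.7  (c) BW = 31.83 Hz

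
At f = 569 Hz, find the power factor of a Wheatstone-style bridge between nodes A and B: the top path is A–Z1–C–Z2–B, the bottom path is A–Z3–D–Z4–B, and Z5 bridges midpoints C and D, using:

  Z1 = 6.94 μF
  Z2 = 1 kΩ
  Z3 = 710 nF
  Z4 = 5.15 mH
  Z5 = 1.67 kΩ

Step 1 — Angular frequency: ω = 2π·f = 2π·569 = 3575 rad/s.
Step 2 — Component impedances:
  Z1: Z = 1/(jωC) = -j/(ω·C) = 0 - j40.3 Ω
  Z2: Z = R = 1000 Ω
  Z3: Z = 1/(jωC) = -j/(ω·C) = 0 - j394 Ω
  Z4: Z = jωL = j·3575·0.00515 = 0 + j18.41 Ω
  Z5: Z = R = 1670 Ω
Step 3 — Bridge requires nodal analysis (the Z5 bridge couples midpoints C and D, so the two paths cannot be reduced to a simple series/parallel combination). Setting node B to ground and injecting 1 A at node A, the 3-node admittance system at A, C, D solves to V_A = Z_AB = 159.6 - j266.6 Ω = 310.7∠-59.1° Ω.
Step 4 — Power factor: PF = cos(φ) = Re(Z)/|Z| = 159.57/310.7 = 0.5136.
Step 5 — Type: Im(Z) = -266.6 ⇒ leading (phase φ = -59.1°).

PF = 0.5136 (leading, φ = -59.1°)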